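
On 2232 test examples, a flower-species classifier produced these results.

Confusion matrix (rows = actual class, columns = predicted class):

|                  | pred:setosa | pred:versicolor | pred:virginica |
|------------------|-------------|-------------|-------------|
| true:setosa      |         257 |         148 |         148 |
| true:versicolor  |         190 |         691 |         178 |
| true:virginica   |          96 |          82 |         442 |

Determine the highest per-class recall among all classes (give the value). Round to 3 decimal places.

Per-class recall (TP/(TP+FN)):
  setosa: TP=257, FN=148+148=296 → 257/553 = 0.4647
  versicolor: TP=691, FN=190+178=368 → 691/1059 = 0.6525
  virginica: TP=442, FN=96+82=178 → 442/620 = 0.7129
Highest is class 'virginica' with recall = 0.713.

0.713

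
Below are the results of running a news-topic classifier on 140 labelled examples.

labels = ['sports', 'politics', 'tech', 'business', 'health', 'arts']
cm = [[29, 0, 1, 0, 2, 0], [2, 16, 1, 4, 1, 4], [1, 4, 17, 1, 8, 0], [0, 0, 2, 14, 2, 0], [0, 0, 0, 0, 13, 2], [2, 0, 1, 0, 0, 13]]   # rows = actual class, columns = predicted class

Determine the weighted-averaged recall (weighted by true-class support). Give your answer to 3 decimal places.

Per-class recall (TP/(TP+FN)):
  sports: TP=29, FN=0+1+0+2+0=3 → 29/32 = 0.9063
  politics: TP=16, FN=2+1+4+1+4=12 → 16/28 = 0.5714
  tech: TP=17, FN=1+4+1+8+0=14 → 17/31 = 0.5484
  business: TP=14, FN=0+0+2+2+0=4 → 14/18 = 0.7778
  health: TP=13, FN=0+0+0+0+2=2 → 13/15 = 0.8667
  arts: TP=13, FN=2+0+1+0+0=3 → 13/16 = 0.8125
Weighted-recall = Σ (supportᵢ/N)·recallᵢ with N=140: (32/140)·0.9063 + (28/140)·0.5714 + (31/140)·0.5484 + (18/140)·0.7778 + (15/140)·0.8667 + (16/140)·0.8125 = 0.729

0.729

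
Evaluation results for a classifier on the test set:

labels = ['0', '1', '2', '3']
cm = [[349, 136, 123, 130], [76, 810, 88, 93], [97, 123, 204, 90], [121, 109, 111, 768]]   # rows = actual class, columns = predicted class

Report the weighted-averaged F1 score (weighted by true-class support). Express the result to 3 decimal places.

0.619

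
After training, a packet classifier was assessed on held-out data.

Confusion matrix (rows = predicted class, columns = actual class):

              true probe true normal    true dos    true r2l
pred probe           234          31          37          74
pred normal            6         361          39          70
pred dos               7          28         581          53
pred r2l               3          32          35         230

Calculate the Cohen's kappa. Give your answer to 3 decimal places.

0.687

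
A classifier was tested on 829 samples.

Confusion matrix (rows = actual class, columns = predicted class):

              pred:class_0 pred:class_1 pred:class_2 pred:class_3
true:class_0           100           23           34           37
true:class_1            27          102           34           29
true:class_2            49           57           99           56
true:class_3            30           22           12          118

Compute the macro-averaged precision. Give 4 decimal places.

0.5075

Per-class precision (TP/(TP+FP)):
  class_0: TP=100, FP=27+49+30=106 → 100/206 = 0.48544
  class_1: TP=102, FP=23+57+22=102 → 102/204 = 0.50000
  class_2: TP=99, FP=34+34+12=80 → 99/179 = 0.55307
  class_3: TP=118, FP=37+29+56=122 → 118/240 = 0.49167
Macro-precision = mean = (0.48544 + 0.50000 + 0.55307 + 0.49167) / 4 = 0.5075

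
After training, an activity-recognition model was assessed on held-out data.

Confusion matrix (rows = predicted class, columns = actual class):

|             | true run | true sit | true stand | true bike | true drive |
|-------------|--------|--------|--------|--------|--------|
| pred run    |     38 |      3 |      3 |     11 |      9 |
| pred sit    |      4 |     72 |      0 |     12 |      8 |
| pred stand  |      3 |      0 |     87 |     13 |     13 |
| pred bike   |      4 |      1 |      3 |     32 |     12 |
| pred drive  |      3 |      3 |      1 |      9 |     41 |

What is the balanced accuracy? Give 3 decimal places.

0.695

Balanced accuracy = mean of per-class recall.
  run: recall = 38/52 = 0.7308
  sit: recall = 72/79 = 0.9114
  stand: recall = 87/94 = 0.9255
  bike: recall = 32/77 = 0.4156
  drive: recall = 41/83 = 0.4940
Mean = (0.7308 + 0.9114 + 0.9255 + 0.4156 + 0.4940) / 5 = 0.695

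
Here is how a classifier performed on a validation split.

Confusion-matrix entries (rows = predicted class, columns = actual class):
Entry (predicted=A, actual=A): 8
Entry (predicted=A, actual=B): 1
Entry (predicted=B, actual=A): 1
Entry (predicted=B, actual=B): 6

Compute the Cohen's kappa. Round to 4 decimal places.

0.7460

Observed agreement pₒ = trace/N = 14/16 = 0.87500
Expected agreement pₑ = Σ (rowᵢ·colᵢ)/N² = (9·9 + 7·7)/16² = 0.50781
κ = (pₒ − pₑ)/(1 − pₑ) = (0.87500 − 0.50781)/(1 − 0.50781) = 0.7460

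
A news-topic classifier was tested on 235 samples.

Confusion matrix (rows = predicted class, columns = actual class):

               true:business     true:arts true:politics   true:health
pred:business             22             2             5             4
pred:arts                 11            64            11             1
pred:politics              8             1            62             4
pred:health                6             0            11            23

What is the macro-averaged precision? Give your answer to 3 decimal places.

Per-class precision (TP/(TP+FP)):
  business: TP=22, FP=2+5+4=11 → 22/33 = 0.6667
  arts: TP=64, FP=11+11+1=23 → 64/87 = 0.7356
  politics: TP=62, FP=8+1+4=13 → 62/75 = 0.8267
  health: TP=23, FP=6+0+11=17 → 23/40 = 0.5750
Macro-precision = mean = (0.6667 + 0.7356 + 0.8267 + 0.5750) / 4 = 0.701

0.701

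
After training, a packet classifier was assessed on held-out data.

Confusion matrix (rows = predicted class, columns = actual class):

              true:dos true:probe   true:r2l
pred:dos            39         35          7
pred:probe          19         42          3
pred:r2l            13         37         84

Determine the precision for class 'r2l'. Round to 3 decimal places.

precision = TP/(TP+FP).
r2l: TP=84, FP=13+37=50 → 84/134 = 0.6269

0.627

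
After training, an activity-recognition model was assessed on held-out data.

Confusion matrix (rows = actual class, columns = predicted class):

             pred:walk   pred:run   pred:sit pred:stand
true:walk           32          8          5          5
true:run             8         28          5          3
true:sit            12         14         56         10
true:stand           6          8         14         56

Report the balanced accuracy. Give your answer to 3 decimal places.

Balanced accuracy = mean of per-class recall.
  walk: recall = 32/50 = 0.6400
  run: recall = 28/44 = 0.6364
  sit: recall = 56/92 = 0.6087
  stand: recall = 56/84 = 0.6667
Mean = (0.6400 + 0.6364 + 0.6087 + 0.6667) / 4 = 0.638

0.638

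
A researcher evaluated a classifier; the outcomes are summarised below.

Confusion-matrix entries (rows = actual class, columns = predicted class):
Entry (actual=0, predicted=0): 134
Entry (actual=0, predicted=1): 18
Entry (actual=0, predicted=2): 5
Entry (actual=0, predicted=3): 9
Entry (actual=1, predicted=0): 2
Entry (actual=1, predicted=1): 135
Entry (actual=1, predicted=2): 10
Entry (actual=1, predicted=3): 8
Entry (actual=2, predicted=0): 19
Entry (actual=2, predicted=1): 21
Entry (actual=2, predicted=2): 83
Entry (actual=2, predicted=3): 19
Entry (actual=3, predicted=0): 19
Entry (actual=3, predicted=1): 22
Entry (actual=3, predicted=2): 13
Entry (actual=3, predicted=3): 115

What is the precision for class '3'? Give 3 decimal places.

0.762

precision = TP/(TP+FP).
3: TP=115, FP=9+8+19=36 → 115/151 = 0.7616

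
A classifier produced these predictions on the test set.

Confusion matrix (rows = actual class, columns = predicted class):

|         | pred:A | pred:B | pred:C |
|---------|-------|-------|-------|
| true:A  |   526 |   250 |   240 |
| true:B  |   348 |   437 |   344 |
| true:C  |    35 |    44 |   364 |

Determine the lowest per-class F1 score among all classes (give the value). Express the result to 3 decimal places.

Per-class F1 score (2·TP/(2·TP+FP+FN)):
  A: TP=526, FP=348+35=383, FN=250+240=490 → 1052/1925 = 0.5465
  B: TP=437, FP=250+44=294, FN=348+344=692 → 874/1860 = 0.4699
  C: TP=364, FP=240+344=584, FN=35+44=79 → 728/1391 = 0.5234
Lowest is class 'B' with F1 score = 0.470.

0.470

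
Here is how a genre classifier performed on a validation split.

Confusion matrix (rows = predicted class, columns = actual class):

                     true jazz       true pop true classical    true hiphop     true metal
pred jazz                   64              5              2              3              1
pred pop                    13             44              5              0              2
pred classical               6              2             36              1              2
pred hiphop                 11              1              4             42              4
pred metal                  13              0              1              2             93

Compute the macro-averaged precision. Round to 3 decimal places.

Per-class precision (TP/(TP+FP)):
  jazz: TP=64, FP=5+2+3+1=11 → 64/75 = 0.8533
  pop: TP=44, FP=13+5+0+2=20 → 44/64 = 0.6875
  classical: TP=36, FP=6+2+1+2=11 → 36/47 = 0.7660
  hiphop: TP=42, FP=11+1+4+4=20 → 42/62 = 0.6774
  metal: TP=93, FP=13+0+1+2=16 → 93/109 = 0.8532
Macro-precision = mean = (0.8533 + 0.6875 + 0.7660 + 0.6774 + 0.8532) / 5 = 0.767

0.767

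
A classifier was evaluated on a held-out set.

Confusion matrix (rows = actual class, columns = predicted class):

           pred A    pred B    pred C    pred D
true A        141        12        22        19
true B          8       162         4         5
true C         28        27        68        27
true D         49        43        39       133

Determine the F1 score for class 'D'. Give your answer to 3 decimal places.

One-vs-rest for 'D': TP = diagonal; FP = other classes predicted 'D'; FN = 'D' predicted as other.
F1 score = 2·TP/(2·TP+FP+FN).
D: TP=133, FP=19+5+27=51, FN=49+43+39=131 → 266/448 = 0.5938

0.594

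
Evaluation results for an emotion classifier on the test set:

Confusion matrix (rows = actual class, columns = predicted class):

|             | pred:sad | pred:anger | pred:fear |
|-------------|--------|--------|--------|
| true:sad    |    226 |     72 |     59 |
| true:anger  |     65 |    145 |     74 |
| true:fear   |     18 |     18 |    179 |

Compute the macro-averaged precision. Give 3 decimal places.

0.641

Per-class precision (TP/(TP+FP)):
  sad: TP=226, FP=65+18=83 → 226/309 = 0.7314
  anger: TP=145, FP=72+18=90 → 145/235 = 0.6170
  fear: TP=179, FP=59+74=133 → 179/312 = 0.5737
Macro-precision = mean = (0.7314 + 0.6170 + 0.5737) / 3 = 0.641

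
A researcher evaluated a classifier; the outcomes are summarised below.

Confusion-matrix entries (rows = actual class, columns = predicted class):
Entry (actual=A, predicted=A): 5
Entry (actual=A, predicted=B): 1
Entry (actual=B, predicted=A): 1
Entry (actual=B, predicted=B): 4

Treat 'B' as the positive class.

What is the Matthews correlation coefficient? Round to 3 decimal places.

MCC = (TP·TN − FP·FN) / √((TP+FP)(TP+FN)(TN+FP)(TN+FN))
Numerator = 4·5 − 1·1 = 19
Denominator = √(5·5·6·6) = √900 = 30.0000
MCC = 19 / 30.0000 = 0.633

0.633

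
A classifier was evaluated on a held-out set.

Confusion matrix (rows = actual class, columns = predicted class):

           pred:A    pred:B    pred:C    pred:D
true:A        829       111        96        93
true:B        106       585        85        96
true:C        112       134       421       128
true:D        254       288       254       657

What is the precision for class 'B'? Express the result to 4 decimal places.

0.5233

Take TP from the diagonal, FP from the rest of the 'B' prediction marginal, FN from the rest of the 'B' actual marginal.
precision = TP/(TP+FP).
B: TP=585, FP=111+134+288=533 → 585/1118 = 0.52326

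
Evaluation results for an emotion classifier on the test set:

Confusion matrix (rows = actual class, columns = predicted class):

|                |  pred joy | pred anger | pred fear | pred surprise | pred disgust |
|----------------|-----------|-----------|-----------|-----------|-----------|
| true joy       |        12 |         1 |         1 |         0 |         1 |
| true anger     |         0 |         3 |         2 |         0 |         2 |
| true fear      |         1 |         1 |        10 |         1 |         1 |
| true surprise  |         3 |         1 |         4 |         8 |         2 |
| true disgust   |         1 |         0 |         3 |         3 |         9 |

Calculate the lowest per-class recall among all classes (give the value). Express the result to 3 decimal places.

0.429

Per-class recall (TP/(TP+FN)):
  joy: TP=12, FN=1+1+0+1=3 → 12/15 = 0.8000
  anger: TP=3, FN=0+2+0+2=4 → 3/7 = 0.4286
  fear: TP=10, FN=1+1+1+1=4 → 10/14 = 0.7143
  surprise: TP=8, FN=3+1+4+2=10 → 8/18 = 0.4444
  disgust: TP=9, FN=1+0+3+3=7 → 9/16 = 0.5625
Lowest is class 'anger' with recall = 0.429.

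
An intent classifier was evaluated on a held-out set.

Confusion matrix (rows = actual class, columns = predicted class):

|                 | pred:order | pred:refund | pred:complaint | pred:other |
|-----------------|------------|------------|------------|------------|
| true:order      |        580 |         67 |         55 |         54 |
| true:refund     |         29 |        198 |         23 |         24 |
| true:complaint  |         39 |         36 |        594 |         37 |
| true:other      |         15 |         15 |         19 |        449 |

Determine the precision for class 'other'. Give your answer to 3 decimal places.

0.796

One-vs-rest for 'other': TP = diagonal; FP = other classes predicted 'other'; FN = 'other' predicted as other.
precision = TP/(TP+FP).
other: TP=449, FP=54+24+37=115 → 449/564 = 0.7961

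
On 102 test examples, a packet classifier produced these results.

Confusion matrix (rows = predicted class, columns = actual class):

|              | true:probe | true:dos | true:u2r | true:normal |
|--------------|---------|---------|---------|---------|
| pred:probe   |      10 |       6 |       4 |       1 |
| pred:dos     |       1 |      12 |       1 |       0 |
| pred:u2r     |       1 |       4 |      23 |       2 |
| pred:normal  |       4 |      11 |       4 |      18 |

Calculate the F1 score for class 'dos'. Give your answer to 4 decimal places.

Treat 'dos' as positive and all other classes as negative.
F1 score = 2·TP/(2·TP+FP+FN).
dos: TP=12, FP=1+1+0=2, FN=6+4+11=21 → 24/47 = 0.51064

0.5106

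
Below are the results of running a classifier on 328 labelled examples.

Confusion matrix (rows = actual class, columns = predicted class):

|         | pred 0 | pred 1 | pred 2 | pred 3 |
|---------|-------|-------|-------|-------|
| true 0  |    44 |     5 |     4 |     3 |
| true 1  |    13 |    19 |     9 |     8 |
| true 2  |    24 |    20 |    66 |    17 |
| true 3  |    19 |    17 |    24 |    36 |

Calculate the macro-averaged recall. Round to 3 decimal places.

0.517

Per-class recall (TP/(TP+FN)):
  0: TP=44, FN=5+4+3=12 → 44/56 = 0.7857
  1: TP=19, FN=13+9+8=30 → 19/49 = 0.3878
  2: TP=66, FN=24+20+17=61 → 66/127 = 0.5197
  3: TP=36, FN=19+17+24=60 → 36/96 = 0.3750
Macro-recall = mean = (0.7857 + 0.3878 + 0.5197 + 0.3750) / 4 = 0.517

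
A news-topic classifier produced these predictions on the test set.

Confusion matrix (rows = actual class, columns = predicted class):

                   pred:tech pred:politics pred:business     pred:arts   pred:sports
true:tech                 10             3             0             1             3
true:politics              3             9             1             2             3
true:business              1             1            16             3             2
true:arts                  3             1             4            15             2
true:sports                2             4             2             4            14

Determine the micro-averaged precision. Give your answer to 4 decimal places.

Micro-averaging pools counts across classes: ΣTP=64, ΣFP=45, ΣFN=45.
Micro-precision = TP/(TP+FP) on pooled counts = 0.5872 (equals overall accuracy in single-label multiclass).

0.5872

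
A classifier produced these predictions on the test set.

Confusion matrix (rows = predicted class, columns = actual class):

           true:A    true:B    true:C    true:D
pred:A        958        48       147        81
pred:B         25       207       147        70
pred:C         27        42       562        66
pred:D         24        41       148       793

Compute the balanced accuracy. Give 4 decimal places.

Balanced accuracy = mean of per-class recall.
  A: recall = 958/1034 = 0.92650
  B: recall = 207/338 = 0.61243
  C: recall = 562/1004 = 0.55976
  D: recall = 793/1010 = 0.78515
Mean = (0.92650 + 0.61243 + 0.55976 + 0.78515) / 4 = 0.7210

0.7210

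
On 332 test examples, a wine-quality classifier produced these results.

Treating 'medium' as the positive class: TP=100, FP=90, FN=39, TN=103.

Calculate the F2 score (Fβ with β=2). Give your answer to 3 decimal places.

0.670

Fβ = (1+β²)·TP / ((1+β²)·TP + β²·FN + FP), with β²=4
= 5·100 / (5·100 + 4·39 + 90) = 0.670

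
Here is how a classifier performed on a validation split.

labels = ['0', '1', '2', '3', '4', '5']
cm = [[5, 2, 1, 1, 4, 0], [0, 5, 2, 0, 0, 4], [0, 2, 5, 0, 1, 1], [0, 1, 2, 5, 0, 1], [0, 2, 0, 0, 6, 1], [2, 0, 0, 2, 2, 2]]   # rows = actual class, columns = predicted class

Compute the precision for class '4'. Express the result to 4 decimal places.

Treat '4' as positive and all other classes as negative.
precision = TP/(TP+FP).
4: TP=6, FP=4+0+1+0+2=7 → 6/13 = 0.46154

0.4615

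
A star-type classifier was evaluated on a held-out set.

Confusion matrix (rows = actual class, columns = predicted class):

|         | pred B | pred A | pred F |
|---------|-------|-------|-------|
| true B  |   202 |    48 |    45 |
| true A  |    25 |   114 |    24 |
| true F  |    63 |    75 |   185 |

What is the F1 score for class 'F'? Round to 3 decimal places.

0.641

Take TP from the diagonal, FP from the rest of the 'F' prediction marginal, FN from the rest of the 'F' actual marginal.
F1 score = 2·TP/(2·TP+FP+FN).
F: TP=185, FP=45+24=69, FN=63+75=138 → 370/577 = 0.6412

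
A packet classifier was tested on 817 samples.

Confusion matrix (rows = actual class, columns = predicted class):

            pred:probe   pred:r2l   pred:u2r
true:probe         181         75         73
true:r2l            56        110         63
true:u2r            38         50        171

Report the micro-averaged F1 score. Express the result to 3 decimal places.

0.565

Micro-averaging pools counts across classes: ΣTP=462, ΣFP=355, ΣFN=355.
Micro-F1 score = 2·TP/(2·TP+FP+FN) on pooled counts = 0.565 (equals overall accuracy in single-label multiclass).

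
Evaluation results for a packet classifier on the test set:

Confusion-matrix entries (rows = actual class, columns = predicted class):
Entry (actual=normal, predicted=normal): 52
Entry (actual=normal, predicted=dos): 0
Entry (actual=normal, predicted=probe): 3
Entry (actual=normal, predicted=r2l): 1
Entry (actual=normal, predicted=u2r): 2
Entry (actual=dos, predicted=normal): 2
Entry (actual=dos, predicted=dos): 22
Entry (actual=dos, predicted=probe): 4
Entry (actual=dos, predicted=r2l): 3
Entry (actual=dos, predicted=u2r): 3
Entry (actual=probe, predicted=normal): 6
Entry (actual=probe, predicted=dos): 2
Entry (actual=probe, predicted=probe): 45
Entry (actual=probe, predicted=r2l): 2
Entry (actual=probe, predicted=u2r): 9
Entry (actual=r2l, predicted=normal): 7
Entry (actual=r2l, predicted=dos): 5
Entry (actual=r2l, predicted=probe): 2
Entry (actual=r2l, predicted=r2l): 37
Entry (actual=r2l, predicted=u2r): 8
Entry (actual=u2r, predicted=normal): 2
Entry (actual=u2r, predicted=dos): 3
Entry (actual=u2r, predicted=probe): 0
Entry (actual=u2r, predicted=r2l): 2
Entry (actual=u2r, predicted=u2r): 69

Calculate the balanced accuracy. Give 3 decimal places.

0.756

Balanced accuracy = mean of per-class recall.
  normal: recall = 52/58 = 0.8966
  dos: recall = 22/34 = 0.6471
  probe: recall = 45/64 = 0.7031
  r2l: recall = 37/59 = 0.6271
  u2r: recall = 69/76 = 0.9079
Mean = (0.8966 + 0.6471 + 0.7031 + 0.6271 + 0.9079) / 5 = 0.756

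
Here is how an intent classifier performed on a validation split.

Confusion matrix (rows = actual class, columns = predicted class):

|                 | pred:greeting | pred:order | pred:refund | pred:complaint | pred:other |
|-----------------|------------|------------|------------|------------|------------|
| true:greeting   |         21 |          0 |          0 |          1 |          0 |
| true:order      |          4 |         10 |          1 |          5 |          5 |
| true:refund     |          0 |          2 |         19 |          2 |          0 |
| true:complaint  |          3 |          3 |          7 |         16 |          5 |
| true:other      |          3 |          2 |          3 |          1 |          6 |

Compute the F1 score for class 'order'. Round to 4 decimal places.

F1 score = 2·TP/(2·TP+FP+FN).
order: TP=10, FP=0+2+3+2=7, FN=4+1+5+5=15 → 20/42 = 0.47619

0.4762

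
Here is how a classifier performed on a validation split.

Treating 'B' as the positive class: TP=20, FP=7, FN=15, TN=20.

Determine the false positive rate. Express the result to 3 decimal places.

0.259

FPR = FP/(FP+TN) = 7/(7+20) = 0.259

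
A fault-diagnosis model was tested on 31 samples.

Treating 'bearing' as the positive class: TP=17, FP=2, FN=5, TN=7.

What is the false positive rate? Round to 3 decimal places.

0.222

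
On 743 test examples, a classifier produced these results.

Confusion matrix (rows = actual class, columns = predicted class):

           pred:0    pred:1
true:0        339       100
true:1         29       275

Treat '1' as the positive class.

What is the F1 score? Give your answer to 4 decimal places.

0.8100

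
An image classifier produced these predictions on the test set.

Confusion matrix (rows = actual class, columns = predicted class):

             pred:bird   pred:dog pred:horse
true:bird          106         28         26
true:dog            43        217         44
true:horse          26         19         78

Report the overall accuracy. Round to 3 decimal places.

Accuracy = trace / total = (106+217+78=401) / 587 = 401/587 = 0.683

0.683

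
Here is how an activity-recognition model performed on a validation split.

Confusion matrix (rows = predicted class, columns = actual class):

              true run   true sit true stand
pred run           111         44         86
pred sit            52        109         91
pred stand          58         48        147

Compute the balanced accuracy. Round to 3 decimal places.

0.499

Balanced accuracy = mean of per-class recall.
  run: recall = 111/221 = 0.5023
  sit: recall = 109/201 = 0.5423
  stand: recall = 147/324 = 0.4537
Mean = (0.5023 + 0.5423 + 0.4537) / 3 = 0.499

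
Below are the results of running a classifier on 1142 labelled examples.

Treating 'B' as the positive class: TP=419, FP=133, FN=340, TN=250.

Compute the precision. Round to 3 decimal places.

Precision = TP/(TP+FP) = 419/(419+133) = 419/552 = 0.759

0.759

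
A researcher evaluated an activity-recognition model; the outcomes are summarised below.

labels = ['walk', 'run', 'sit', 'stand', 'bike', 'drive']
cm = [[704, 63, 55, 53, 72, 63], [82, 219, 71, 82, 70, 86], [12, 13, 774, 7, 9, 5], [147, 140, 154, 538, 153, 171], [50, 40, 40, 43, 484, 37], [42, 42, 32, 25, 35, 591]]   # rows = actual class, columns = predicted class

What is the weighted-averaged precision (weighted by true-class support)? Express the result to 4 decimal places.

0.6396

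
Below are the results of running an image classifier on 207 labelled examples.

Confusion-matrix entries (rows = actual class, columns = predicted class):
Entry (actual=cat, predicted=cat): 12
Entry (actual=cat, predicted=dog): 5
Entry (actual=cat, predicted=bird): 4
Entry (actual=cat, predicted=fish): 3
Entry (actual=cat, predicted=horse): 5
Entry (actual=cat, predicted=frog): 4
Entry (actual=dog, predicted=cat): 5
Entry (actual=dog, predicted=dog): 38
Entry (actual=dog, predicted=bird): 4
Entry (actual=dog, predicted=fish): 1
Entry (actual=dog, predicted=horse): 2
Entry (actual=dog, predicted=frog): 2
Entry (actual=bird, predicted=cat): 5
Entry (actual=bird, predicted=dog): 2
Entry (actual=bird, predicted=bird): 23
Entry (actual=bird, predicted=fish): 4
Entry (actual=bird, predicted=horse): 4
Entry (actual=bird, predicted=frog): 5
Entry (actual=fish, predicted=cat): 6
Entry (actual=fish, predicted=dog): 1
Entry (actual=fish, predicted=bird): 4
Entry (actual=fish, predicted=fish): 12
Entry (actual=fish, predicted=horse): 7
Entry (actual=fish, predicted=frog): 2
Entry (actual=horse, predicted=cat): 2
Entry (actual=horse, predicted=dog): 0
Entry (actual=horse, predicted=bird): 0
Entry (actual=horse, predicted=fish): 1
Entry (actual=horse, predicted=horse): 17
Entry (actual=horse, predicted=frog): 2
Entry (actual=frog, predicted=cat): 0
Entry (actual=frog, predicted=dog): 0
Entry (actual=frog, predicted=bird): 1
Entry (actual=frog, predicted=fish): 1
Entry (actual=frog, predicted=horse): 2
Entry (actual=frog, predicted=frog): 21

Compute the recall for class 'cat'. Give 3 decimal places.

0.364

Treat 'cat' as positive and all other classes as negative.
recall = TP/(TP+FN).
cat: TP=12, FN=5+4+3+5+4=21 → 12/33 = 0.3636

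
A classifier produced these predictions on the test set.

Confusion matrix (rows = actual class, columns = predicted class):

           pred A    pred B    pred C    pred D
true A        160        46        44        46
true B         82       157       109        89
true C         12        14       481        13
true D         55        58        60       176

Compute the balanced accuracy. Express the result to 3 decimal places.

Balanced accuracy = mean of per-class recall.
  A: recall = 160/296 = 0.5405
  B: recall = 157/437 = 0.3593
  C: recall = 481/520 = 0.9250
  D: recall = 176/349 = 0.5043
Mean = (0.5405 + 0.3593 + 0.9250 + 0.5043) / 4 = 0.582

0.582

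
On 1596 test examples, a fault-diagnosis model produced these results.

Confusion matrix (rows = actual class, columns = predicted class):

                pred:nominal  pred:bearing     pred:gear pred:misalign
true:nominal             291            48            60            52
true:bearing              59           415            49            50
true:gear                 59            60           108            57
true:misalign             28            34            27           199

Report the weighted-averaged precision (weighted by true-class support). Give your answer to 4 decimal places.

0.6347

Per-class precision (TP/(TP+FP)):
  nominal: TP=291, FP=59+59+28=146 → 291/437 = 0.66590
  bearing: TP=415, FP=48+60+34=142 → 415/557 = 0.74506
  gear: TP=108, FP=60+49+27=136 → 108/244 = 0.44262
  misalign: TP=199, FP=52+50+57=159 → 199/358 = 0.55587
Weighted-precision = Σ (supportᵢ/N)·precisionᵢ with N=1596: (451/1596)·0.66590 + (573/1596)·0.74506 + (284/1596)·0.44262 + (288/1596)·0.55587 = 0.6347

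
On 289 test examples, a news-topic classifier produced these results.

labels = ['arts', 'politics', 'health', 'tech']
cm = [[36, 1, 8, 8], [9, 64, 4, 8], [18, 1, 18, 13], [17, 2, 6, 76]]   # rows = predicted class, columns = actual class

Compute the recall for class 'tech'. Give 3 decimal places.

0.724

Take TP from the diagonal, FP from the rest of the 'tech' prediction marginal, FN from the rest of the 'tech' actual marginal.
recall = TP/(TP+FN).
tech: TP=76, FN=8+8+13=29 → 76/105 = 0.7238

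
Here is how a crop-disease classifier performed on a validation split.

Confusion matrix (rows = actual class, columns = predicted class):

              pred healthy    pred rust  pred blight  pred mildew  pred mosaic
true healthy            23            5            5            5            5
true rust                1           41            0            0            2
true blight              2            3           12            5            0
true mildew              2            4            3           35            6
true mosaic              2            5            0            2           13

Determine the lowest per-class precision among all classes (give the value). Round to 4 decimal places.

Per-class precision (TP/(TP+FP)):
  healthy: TP=23, FP=1+2+2+2=7 → 23/30 = 0.76667
  rust: TP=41, FP=5+3+4+5=17 → 41/58 = 0.70690
  blight: TP=12, FP=5+0+3+0=8 → 12/20 = 0.60000
  mildew: TP=35, FP=5+0+5+2=12 → 35/47 = 0.74468
  mosaic: TP=13, FP=5+2+0+6=13 → 13/26 = 0.50000
Lowest is class 'mosaic' with precision = 0.5000.

0.5000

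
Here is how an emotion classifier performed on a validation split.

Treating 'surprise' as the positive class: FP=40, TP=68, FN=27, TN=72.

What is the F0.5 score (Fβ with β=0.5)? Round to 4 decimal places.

0.6452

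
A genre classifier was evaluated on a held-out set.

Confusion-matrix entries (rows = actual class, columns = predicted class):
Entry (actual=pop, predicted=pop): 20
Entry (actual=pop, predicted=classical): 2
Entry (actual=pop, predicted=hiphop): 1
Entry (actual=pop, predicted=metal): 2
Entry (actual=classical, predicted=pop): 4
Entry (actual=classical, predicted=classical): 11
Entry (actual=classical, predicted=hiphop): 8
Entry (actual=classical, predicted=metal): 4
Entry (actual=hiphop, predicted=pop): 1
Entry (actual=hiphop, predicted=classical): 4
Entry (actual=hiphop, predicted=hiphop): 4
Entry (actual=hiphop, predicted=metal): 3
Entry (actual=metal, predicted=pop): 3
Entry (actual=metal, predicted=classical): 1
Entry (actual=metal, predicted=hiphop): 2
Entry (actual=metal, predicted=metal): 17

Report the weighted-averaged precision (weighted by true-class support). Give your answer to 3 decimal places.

0.605

Per-class precision (TP/(TP+FP)):
  pop: TP=20, FP=4+1+3=8 → 20/28 = 0.7143
  classical: TP=11, FP=2+4+1=7 → 11/18 = 0.6111
  hiphop: TP=4, FP=1+8+2=11 → 4/15 = 0.2667
  metal: TP=17, FP=2+4+3=9 → 17/26 = 0.6538
Weighted-precision = Σ (supportᵢ/N)·precisionᵢ with N=87: (25/87)·0.7143 + (27/87)·0.6111 + (12/87)·0.2667 + (23/87)·0.6538 = 0.605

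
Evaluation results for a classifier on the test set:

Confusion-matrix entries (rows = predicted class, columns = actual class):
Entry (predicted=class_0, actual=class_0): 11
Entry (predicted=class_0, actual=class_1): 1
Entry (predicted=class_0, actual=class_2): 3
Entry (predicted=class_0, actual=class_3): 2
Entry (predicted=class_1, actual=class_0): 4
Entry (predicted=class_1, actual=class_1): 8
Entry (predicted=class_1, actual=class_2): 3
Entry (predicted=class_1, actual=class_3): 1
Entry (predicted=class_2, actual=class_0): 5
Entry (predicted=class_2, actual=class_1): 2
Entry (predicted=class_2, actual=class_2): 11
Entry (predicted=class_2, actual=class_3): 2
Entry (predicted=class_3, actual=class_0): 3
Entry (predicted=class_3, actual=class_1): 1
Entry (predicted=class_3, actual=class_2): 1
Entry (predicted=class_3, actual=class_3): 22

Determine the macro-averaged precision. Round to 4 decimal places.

0.6280

Per-class precision (TP/(TP+FP)):
  class_0: TP=11, FP=1+3+2=6 → 11/17 = 0.64706
  class_1: TP=8, FP=4+3+1=8 → 8/16 = 0.50000
  class_2: TP=11, FP=5+2+2=9 → 11/20 = 0.55000
  class_3: TP=22, FP=3+1+1=5 → 22/27 = 0.81481
Macro-precision = mean = (0.64706 + 0.50000 + 0.55000 + 0.81481) / 4 = 0.6280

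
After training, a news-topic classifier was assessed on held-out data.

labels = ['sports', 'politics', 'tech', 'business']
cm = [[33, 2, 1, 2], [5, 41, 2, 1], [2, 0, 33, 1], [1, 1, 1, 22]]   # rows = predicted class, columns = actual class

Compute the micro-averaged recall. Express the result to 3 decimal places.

0.872

Micro-averaging pools counts across classes: ΣTP=129, ΣFP=19, ΣFN=19.
Micro-recall = TP/(TP+FN) on pooled counts = 0.872 (equals overall accuracy in single-label multiclass).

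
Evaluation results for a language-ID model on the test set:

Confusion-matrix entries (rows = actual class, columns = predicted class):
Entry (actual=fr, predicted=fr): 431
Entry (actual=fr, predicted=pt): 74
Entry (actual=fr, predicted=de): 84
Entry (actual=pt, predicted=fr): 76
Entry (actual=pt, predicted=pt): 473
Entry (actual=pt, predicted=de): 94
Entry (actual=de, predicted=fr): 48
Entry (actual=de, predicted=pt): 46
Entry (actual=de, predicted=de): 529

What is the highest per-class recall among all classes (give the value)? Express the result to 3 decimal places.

0.849

Per-class recall (TP/(TP+FN)):
  fr: TP=431, FN=74+84=158 → 431/589 = 0.7317
  pt: TP=473, FN=76+94=170 → 473/643 = 0.7356
  de: TP=529, FN=48+46=94 → 529/623 = 0.8491
Highest is class 'de' with recall = 0.849.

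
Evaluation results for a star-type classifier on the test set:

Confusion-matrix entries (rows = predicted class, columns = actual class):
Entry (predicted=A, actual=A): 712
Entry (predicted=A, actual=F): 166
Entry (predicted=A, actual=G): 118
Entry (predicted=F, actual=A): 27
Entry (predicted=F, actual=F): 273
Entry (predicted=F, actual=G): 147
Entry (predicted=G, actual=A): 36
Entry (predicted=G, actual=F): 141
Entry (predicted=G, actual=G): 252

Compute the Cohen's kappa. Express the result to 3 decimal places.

0.472

Observed agreement pₒ = trace/N = 1237/1872 = 0.6608
Expected agreement pₑ = Σ (rowᵢ·colᵢ)/N² = (775·996 + 580·447 + 517·429)/1872² = 0.3575
κ = (pₒ − pₑ)/(1 − pₑ) = (0.6608 − 0.3575)/(1 − 0.3575) = 0.472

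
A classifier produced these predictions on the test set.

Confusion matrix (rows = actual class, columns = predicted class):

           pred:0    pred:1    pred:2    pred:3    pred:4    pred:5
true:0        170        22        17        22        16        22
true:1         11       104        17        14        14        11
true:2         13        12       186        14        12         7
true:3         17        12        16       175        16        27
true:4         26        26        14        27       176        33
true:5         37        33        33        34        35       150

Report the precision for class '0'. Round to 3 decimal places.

Take TP from the diagonal, FP from the rest of the '0' prediction marginal, FN from the rest of the '0' actual marginal.
precision = TP/(TP+FP).
0: TP=170, FP=11+13+17+26+37=104 → 170/274 = 0.6204

0.620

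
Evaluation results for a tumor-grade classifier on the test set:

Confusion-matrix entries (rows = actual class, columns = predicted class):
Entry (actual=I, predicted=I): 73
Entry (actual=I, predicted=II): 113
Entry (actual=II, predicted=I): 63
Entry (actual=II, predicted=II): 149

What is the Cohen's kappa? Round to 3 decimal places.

Observed agreement pₒ = trace/N = 222/398 = 0.5578
Expected agreement pₑ = Σ (rowᵢ·colᵢ)/N² = (186·136 + 212·262)/398² = 0.5103
κ = (pₒ − pₑ)/(1 − pₑ) = (0.5578 − 0.5103)/(1 − 0.5103) = 0.097

0.097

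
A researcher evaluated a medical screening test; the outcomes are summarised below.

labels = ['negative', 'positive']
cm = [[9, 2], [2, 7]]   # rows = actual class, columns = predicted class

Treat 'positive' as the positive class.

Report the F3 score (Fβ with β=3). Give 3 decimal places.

0.778

Fβ = (1+β²)·TP / ((1+β²)·TP + β²·FN + FP), with β²=9
= 10·7 / (10·7 + 9·2 + 2) = 0.778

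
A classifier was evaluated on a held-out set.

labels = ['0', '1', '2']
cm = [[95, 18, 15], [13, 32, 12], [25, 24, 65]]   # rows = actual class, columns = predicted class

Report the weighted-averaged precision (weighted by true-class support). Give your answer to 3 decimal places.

Per-class precision (TP/(TP+FP)):
  0: TP=95, FP=13+25=38 → 95/133 = 0.7143
  1: TP=32, FP=18+24=42 → 32/74 = 0.4324
  2: TP=65, FP=15+12=27 → 65/92 = 0.7065
Weighted-precision = Σ (supportᵢ/N)·precisionᵢ with N=299: (128/299)·0.7143 + (57/299)·0.4324 + (114/299)·0.7065 = 0.658

0.658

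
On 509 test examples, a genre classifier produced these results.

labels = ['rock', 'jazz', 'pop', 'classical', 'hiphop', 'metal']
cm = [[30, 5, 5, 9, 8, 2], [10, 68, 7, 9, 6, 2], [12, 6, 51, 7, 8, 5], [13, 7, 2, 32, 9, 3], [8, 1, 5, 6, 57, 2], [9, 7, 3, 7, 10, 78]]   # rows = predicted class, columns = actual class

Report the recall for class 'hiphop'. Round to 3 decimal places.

0.582

Treat 'hiphop' as positive and all other classes as negative.
recall = TP/(TP+FN).
hiphop: TP=57, FN=8+6+8+9+10=41 → 57/98 = 0.5816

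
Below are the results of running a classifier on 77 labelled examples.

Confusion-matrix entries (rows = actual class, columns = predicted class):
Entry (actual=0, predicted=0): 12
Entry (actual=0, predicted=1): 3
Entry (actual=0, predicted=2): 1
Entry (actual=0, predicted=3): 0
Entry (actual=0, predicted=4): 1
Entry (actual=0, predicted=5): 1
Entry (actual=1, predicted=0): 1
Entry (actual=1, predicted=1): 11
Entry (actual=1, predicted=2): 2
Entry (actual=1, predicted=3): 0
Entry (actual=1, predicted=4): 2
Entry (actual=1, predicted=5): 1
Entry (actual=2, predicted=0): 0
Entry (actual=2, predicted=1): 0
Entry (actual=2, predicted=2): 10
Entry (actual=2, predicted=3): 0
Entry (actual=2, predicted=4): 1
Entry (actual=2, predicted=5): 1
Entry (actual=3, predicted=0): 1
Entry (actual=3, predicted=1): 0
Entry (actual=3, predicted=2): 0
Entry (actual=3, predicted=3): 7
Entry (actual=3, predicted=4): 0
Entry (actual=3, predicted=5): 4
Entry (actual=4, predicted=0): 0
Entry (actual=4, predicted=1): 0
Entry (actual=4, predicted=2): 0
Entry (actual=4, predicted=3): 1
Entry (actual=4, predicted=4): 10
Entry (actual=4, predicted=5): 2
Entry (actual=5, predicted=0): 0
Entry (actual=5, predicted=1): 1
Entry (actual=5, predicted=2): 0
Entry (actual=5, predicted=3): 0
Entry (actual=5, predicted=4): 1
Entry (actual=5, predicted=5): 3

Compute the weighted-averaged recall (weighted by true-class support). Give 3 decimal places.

0.688

Per-class recall (TP/(TP+FN)):
  0: TP=12, FN=3+1+0+1+1=6 → 12/18 = 0.6667
  1: TP=11, FN=1+2+0+2+1=6 → 11/17 = 0.6471
  2: TP=10, FN=0+0+0+1+1=2 → 10/12 = 0.8333
  3: TP=7, FN=1+0+0+0+4=5 → 7/12 = 0.5833
  4: TP=10, FN=0+0+0+1+2=3 → 10/13 = 0.7692
  5: TP=3, FN=0+1+0+0+1=2 → 3/5 = 0.6000
Weighted-recall = Σ (supportᵢ/N)·recallᵢ with N=77: (18/77)·0.6667 + (17/77)·0.6471 + (12/77)·0.8333 + (12/77)·0.5833 + (13/77)·0.7692 + (5/77)·0.6000 = 0.688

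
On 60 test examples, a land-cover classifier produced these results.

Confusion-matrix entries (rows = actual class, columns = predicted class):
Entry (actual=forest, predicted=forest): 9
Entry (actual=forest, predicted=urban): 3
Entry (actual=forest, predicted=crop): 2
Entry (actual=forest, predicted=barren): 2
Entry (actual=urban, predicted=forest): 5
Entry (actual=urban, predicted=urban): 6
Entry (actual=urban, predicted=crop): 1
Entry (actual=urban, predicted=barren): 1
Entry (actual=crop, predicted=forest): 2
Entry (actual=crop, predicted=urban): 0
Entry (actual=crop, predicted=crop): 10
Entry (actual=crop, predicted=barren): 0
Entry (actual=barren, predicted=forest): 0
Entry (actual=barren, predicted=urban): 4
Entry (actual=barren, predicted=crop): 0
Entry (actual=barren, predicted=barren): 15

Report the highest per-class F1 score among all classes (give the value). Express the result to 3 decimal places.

Per-class F1 score (2·TP/(2·TP+FP+FN)):
  forest: TP=9, FP=5+2+0=7, FN=3+2+2=7 → 18/32 = 0.5625
  urban: TP=6, FP=3+0+4=7, FN=5+1+1=7 → 12/26 = 0.4615
  crop: TP=10, FP=2+1+0=3, FN=2+0+0=2 → 20/25 = 0.8000
  barren: TP=15, FP=2+1+0=3, FN=0+4+0=4 → 30/37 = 0.8108
Highest is class 'barren' with F1 score = 0.811.

0.811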